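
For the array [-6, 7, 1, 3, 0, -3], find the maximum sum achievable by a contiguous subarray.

Using Kadane's algorithm on [-6, 7, 1, 3, 0, -3]:

Scanning through the array:
Position 1 (value 7): max_ending_here = 7, max_so_far = 7
Position 2 (value 1): max_ending_here = 8, max_so_far = 8
Position 3 (value 3): max_ending_here = 11, max_so_far = 11
Position 4 (value 0): max_ending_here = 11, max_so_far = 11
Position 5 (value -3): max_ending_here = 8, max_so_far = 11

Maximum subarray: [7, 1, 3]
Maximum sum: 11

The maximum subarray is [7, 1, 3] with sum 11. This subarray runs from index 1 to index 3.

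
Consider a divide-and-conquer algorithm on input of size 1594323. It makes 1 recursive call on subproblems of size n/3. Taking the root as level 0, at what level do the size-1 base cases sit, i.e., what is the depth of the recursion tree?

For divide and conquer with division factor 3:

Problem sizes at each level:
Level 0: 1594323
Level 1: 531441
Level 2: 177147
Level 3: 59049
Level 4: 19683
Level 5: 6561
Level 6: 2187
Level 7: 729
Level 8: 243
Level 9: 81
Level 10: 27
Level 11: 9
Level 12: 3
Level 13: 1

The root is level 0 and the size-1 base case is level 13 (the tree spans levels 0 through 13, i.e. 14 levels counting the root), so the depth is the number of divisions: log_3(1594323) = 13

The recursion tree depth is log_3(1594323) = 13. At each level, the problem size is divided by 3, so it takes 13 divisions to reduce to a base case of size 1. The algorithm makes 1 recursive call at each level.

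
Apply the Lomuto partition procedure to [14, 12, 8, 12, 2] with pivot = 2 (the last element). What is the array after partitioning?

Lomuto partition with pivot = 2:

Initial array: [14, 12, 8, 12, 2]

arr[0]=14 > 2: no swap
arr[1]=12 > 2: no swap
arr[2]=8 > 2: no swap
arr[3]=12 > 2: no swap

Place pivot at position 0: [2, 12, 8, 12, 14]
Pivot position: 0

After partitioning with pivot 2, the array becomes [2, 12, 8, 12, 14]. The pivot is placed at index 0. All elements to the left of the pivot are <= 2, and all elements to the right are > 2.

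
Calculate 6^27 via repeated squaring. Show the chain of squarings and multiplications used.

Computing 6^27 by squaring (build up from 6^1; each line after the first costs one multiplication):

6^1 = 6
6^2 = (6^1)^2 = 6^2 = 36
6^3 = 6 * 6^2 = 6 * 36 = 216
6^6 = (6^3)^2 = 216^2 = 46656
6^12 = (6^6)^2 = 46656^2 = 2176782336
6^13 = 6 * 6^12 = 6 * 2176782336 = 13060694016
6^26 = (6^13)^2 = 13060694016^2 = 170581728179578208256
6^27 = 6 * 6^26 = 6 * 170581728179578208256 = 1023490369077469249536

Result: 1023490369077469249536
Multiplications needed: 7 (7 lines after 6^1)

6^27 = 1023490369077469249536. Using exponentiation by squaring, this requires 7 multiplications. The key idea: if the exponent is even, square the half-power; if odd, multiply by the base once.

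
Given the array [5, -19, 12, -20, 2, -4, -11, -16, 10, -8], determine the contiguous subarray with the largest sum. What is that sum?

Using Kadane's algorithm on [5, -19, 12, -20, 2, -4, -11, -16, 10, -8]:

Scanning through the array:
Position 1 (value -19): max_ending_here = -14, max_so_far = 5
Position 2 (value 12): max_ending_here = 12, max_so_far = 12
Position 3 (value -20): max_ending_here = -8, max_so_far = 12
Position 4 (value 2): max_ending_here = 2, max_so_far = 12
Position 5 (value -4): max_ending_here = -2, max_so_far = 12
Position 6 (value -11): max_ending_here = -11, max_so_far = 12
Position 7 (value -16): max_ending_here = -16, max_so_far = 12
Position 8 (value 10): max_ending_here = 10, max_so_far = 12
Position 9 (value -8): max_ending_here = 2, max_so_far = 12

Maximum subarray: [12]
Maximum sum: 12

The maximum subarray is [12] with sum 12. This subarray runs from index 2 to index 2.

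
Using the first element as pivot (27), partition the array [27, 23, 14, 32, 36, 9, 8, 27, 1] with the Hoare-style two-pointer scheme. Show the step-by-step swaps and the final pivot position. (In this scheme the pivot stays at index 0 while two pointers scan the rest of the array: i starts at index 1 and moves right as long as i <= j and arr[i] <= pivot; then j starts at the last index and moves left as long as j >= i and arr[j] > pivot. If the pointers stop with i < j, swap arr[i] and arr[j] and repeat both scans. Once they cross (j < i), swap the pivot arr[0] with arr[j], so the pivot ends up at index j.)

Hoare-style two-pointer partition with pivot = 27:

Initial array: [27, 23, 14, 32, 36, 9, 8, 27, 1]

Pointers start at i = 1, j = 8.
i stops at index 3 (arr[3]=32 > 27), j stops at index 8 (arr[8]=1 <= 27): swap arr[3] and arr[8], array becomes [27, 23, 14, 1, 36, 9, 8, 27, 32]
i stops at index 4 (arr[4]=36 > 27), j stops at index 7 (arr[7]=27 <= 27): swap arr[4] and arr[7], array becomes [27, 23, 14, 1, 27, 9, 8, 36, 32]
i ends at 7, j ends at 6: the pointers have crossed (j < i), so scanning stops.

Swap pivot arr[0] with arr[6] to place pivot at position 6: [8, 23, 14, 1, 27, 9, 27, 36, 32]
Pivot position: 6

After partitioning with pivot 27, the array becomes [8, 23, 14, 1, 27, 9, 27, 36, 32]. The pivot is placed at index 6. All elements to the left of the pivot are <= 27, and all elements to the right are > 27.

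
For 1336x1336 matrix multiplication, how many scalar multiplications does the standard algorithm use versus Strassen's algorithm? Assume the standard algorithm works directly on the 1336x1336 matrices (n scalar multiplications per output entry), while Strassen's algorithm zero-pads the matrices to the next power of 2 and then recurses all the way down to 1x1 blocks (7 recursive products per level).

Matrix multiplication for 1336x1336 matrices:

Strassen's algorithm requires power-of-2 dimensions. Pad 1336x1336 to 2048x2048 (next power of 2).

Standard algorithm: 1336^3 = 2384621056 multiplications
Strassen's algorithm: 7^(log2(2048)) = 7^11 = 1977326743 multiplications
Savings: 2384621056 - 1977326743 = 407294313 multiplications

Standard: 2384621056 multiplications (1336^3). Strassen: 1977326743 multiplications (7^11, after padding to 2048x2048). Strassen reduces 8 recursive multiplications to 7 at each level.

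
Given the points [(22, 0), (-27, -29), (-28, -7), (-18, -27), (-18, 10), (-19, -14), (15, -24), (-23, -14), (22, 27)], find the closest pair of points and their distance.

Computing all pairwise distances among 9 points:

d((22, 0), (-27, -29)) = 56.9386
d((22, 0), (-28, -7)) = 50.4876
d((22, 0), (-18, -27)) = 48.2597
d((22, 0), (-18, 10)) = 41.2311
d((22, 0), (-19, -14)) = 43.3244
d((22, 0), (15, -24)) = 25.0
d((22, 0), (-23, -14)) = 47.1275
d((22, 0), (22, 27)) = 27.0
d((-27, -29), (-28, -7)) = 22.0227
d((-27, -29), (-18, -27)) = 9.2195
d((-27, -29), (-18, 10)) = 40.025
d((-27, -29), (-19, -14)) = 17.0
d((-27, -29), (15, -24)) = 42.2966
d((-27, -29), (-23, -14)) = 15.5242
d((-27, -29), (22, 27)) = 74.411
d((-28, -7), (-18, -27)) = 22.3607
d((-28, -7), (-18, 10)) = 19.7231
d((-28, -7), (-19, -14)) = 11.4018
d((-28, -7), (15, -24)) = 46.2385
d((-28, -7), (-23, -14)) = 8.6023
d((-28, -7), (22, 27)) = 60.4649
d((-18, -27), (-18, 10)) = 37.0
d((-18, -27), (-19, -14)) = 13.0384
d((-18, -27), (15, -24)) = 33.1361
d((-18, -27), (-23, -14)) = 13.9284
d((-18, -27), (22, 27)) = 67.2012
d((-18, 10), (-19, -14)) = 24.0208
d((-18, 10), (15, -24)) = 47.3814
d((-18, 10), (-23, -14)) = 24.5153
d((-18, 10), (22, 27)) = 43.4626
d((-19, -14), (15, -24)) = 35.4401
d((-19, -14), (-23, -14)) = 4.0 <-- minimum
d((-19, -14), (22, 27)) = 57.9828
d((15, -24), (-23, -14)) = 39.2938
d((15, -24), (22, 27)) = 51.4782
d((-23, -14), (22, 27)) = 60.8769

Closest pair: (-19, -14) and (-23, -14) with distance 4.0

The closest pair is (-19, -14) and (-23, -14) with Euclidean distance 4.0. For 9 points, brute-force pairwise comparison is shown above. For large n, the divide-and-conquer algorithm (sort by x, recurse on halves, check the dividing strip) achieves O(n log n).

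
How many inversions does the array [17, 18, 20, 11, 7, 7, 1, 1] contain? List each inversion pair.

Finding inversions in [17, 18, 20, 11, 7, 7, 1, 1]:

(0, 3): arr[0]=17 > arr[3]=11
(0, 4): arr[0]=17 > arr[4]=7
(0, 5): arr[0]=17 > arr[5]=7
(0, 6): arr[0]=17 > arr[6]=1
(0, 7): arr[0]=17 > arr[7]=1
(1, 3): arr[1]=18 > arr[3]=11
(1, 4): arr[1]=18 > arr[4]=7
(1, 5): arr[1]=18 > arr[5]=7
(1, 6): arr[1]=18 > arr[6]=1
(1, 7): arr[1]=18 > arr[7]=1
(2, 3): arr[2]=20 > arr[3]=11
(2, 4): arr[2]=20 > arr[4]=7
(2, 5): arr[2]=20 > arr[5]=7
(2, 6): arr[2]=20 > arr[6]=1
(2, 7): arr[2]=20 > arr[7]=1
(3, 4): arr[3]=11 > arr[4]=7
(3, 5): arr[3]=11 > arr[5]=7
(3, 6): arr[3]=11 > arr[6]=1
(3, 7): arr[3]=11 > arr[7]=1
(4, 6): arr[4]=7 > arr[6]=1
(4, 7): arr[4]=7 > arr[7]=1
(5, 6): arr[5]=7 > arr[6]=1
(5, 7): arr[5]=7 > arr[7]=1

Total inversions: 23

The array has 23 inversion(s): (0,3), (0,4), (0,5), (0,6), (0,7), (1,3), (1,4), (1,5), (1,6), (1,7), (2,3), (2,4), (2,5), (2,6), (2,7), (3,4), (3,5), (3,6), (3,7), (4,6), (4,7), (5,6), (5,7). Each pair (i,j) satisfies i < j and arr[i] > arr[j].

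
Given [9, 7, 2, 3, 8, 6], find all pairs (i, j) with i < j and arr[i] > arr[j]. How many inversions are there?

Finding inversions in [9, 7, 2, 3, 8, 6]:

(0, 1): arr[0]=9 > arr[1]=7
(0, 2): arr[0]=9 > arr[2]=2
(0, 3): arr[0]=9 > arr[3]=3
(0, 4): arr[0]=9 > arr[4]=8
(0, 5): arr[0]=9 > arr[5]=6
(1, 2): arr[1]=7 > arr[2]=2
(1, 3): arr[1]=7 > arr[3]=3
(1, 5): arr[1]=7 > arr[5]=6
(4, 5): arr[4]=8 > arr[5]=6

Total inversions: 9

The array has 9 inversion(s): (0,1), (0,2), (0,3), (0,4), (0,5), (1,2), (1,3), (1,5), (4,5). Each pair (i,j) satisfies i < j and arr[i] > arr[j].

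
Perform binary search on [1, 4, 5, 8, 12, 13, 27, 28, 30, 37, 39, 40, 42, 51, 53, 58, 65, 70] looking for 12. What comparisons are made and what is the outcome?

Binary search for 12 in [1, 4, 5, 8, 12, 13, 27, 28, 30, 37, 39, 40, 42, 51, 53, 58, 65, 70]:

lo=0, hi=17, mid=8, arr[mid]=30 -> 30 > 12, search left half
lo=0, hi=7, mid=3, arr[mid]=8 -> 8 < 12, search right half
lo=4, hi=7, mid=5, arr[mid]=13 -> 13 > 12, search left half
lo=4, hi=4, mid=4, arr[mid]=12 -> Found target at index 4!

Binary search finds 12 at index 4 after 4 comparisons. The search repeatedly halves the search space by comparing with the middle element.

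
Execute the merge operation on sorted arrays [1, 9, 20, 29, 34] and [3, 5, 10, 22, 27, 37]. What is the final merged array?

Merging process:

Compare 1 vs 3: take 1 from left. Merged: [1]
Compare 9 vs 3: take 3 from right. Merged: [1, 3]
Compare 9 vs 5: take 5 from right. Merged: [1, 3, 5]
Compare 9 vs 10: take 9 from left. Merged: [1, 3, 5, 9]
Compare 20 vs 10: take 10 from right. Merged: [1, 3, 5, 9, 10]
Compare 20 vs 22: take 20 from left. Merged: [1, 3, 5, 9, 10, 20]
Compare 29 vs 22: take 22 from right. Merged: [1, 3, 5, 9, 10, 20, 22]
Compare 29 vs 27: take 27 from right. Merged: [1, 3, 5, 9, 10, 20, 22, 27]
Compare 29 vs 37: take 29 from left. Merged: [1, 3, 5, 9, 10, 20, 22, 27, 29]
Compare 34 vs 37: take 34 from left. Merged: [1, 3, 5, 9, 10, 20, 22, 27, 29, 34]
Append remaining from right: [37]. Merged: [1, 3, 5, 9, 10, 20, 22, 27, 29, 34, 37]

Final merged array: [1, 3, 5, 9, 10, 20, 22, 27, 29, 34, 37]
Total comparisons: 10

The merged array is [1, 3, 5, 9, 10, 20, 22, 27, 29, 34, 37], requiring 10 comparisons. The merge step runs in O(n) time where n is the total number of elements.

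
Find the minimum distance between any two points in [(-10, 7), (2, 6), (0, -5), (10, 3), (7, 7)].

Computing all pairwise distances among 5 points:

d((-10, 7), (2, 6)) = 12.0416
d((-10, 7), (0, -5)) = 15.6205
d((-10, 7), (10, 3)) = 20.3961
d((-10, 7), (7, 7)) = 17.0
d((2, 6), (0, -5)) = 11.1803
d((2, 6), (10, 3)) = 8.544
d((2, 6), (7, 7)) = 5.099
d((0, -5), (10, 3)) = 12.8062
d((0, -5), (7, 7)) = 13.8924
d((10, 3), (7, 7)) = 5.0 <-- minimum

Closest pair: (10, 3) and (7, 7) with distance 5.0

The closest pair is (10, 3) and (7, 7) with Euclidean distance 5.0. For 5 points, brute-force pairwise comparison is shown above. For large n, the divide-and-conquer algorithm (sort by x, recurse on halves, check the dividing strip) achieves O(n log n).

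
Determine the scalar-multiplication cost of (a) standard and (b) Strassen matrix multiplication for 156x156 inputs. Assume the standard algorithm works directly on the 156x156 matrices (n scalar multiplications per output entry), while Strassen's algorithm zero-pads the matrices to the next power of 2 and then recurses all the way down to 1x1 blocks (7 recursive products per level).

Matrix multiplication for 156x156 matrices:

Strassen's algorithm requires power-of-2 dimensions. Pad 156x156 to 256x256 (next power of 2).

Standard algorithm: 156^3 = 3796416 multiplications
Strassen's algorithm: 7^(log2(256)) = 7^8 = 5764801 multiplications
Difference: 3796416 - 5764801 = -1968385 (Strassen uses MORE here due to padding overhead — for small or just-over-power-of-2 n, padding can outweigh the per-level savings)

Standard: 3796416 multiplications (156^3). Strassen: 5764801 multiplications (7^8, after padding to 256x256). Strassen reduces 8 recursive multiplications to 7 at each level.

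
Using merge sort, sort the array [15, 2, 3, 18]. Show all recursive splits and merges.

Merge sort trace:

Split: [15, 2, 3, 18] -> [15, 2] and [3, 18]
  Split: [15, 2] -> [15] and [2]
  Merge: [15] + [2] -> [2, 15]
  Split: [3, 18] -> [3] and [18]
  Merge: [3] + [18] -> [3, 18]
Merge: [2, 15] + [3, 18] -> [2, 3, 15, 18]

Final sorted array: [2, 3, 15, 18]

The merge sort proceeds by recursively splitting the array and merging sorted halves.
After all merges, the sorted array is [2, 3, 15, 18].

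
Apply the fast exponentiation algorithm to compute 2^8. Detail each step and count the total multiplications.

Computing 2^8 by squaring (build up from 2^1; each line after the first costs one multiplication):

2^1 = 2
2^2 = (2^1)^2 = 2^2 = 4
2^4 = (2^2)^2 = 4^2 = 16
2^8 = (2^4)^2 = 16^2 = 256

Result: 256
Multiplications needed: 3 (3 lines after 2^1)

2^8 = 256. Using exponentiation by squaring, this requires 3 multiplications. The key idea: if the exponent is even, square the half-power; if odd, multiply by the base once.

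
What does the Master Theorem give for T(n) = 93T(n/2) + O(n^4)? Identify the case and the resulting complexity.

Master Theorem for T(n) = 93T(n/2) + O(n^4):

a = 93, b = 2, c = 4
log_b(a) = log_2(93) = 6.5392

Case 1: c = 4 < log_2(93) = 6.5392
T(n) = O(n^(log_2 93))

For T(n) = 93T(n/2) + O(n^4): log_2(93) = 6.5392. This is Case 1 of the Master Theorem (c < log_b(a), work dominated by leaves), giving O(n^(log_2 93)).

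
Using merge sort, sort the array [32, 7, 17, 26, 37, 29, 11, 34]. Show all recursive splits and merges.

Merge sort trace:

Split: [32, 7, 17, 26, 37, 29, 11, 34] -> [32, 7, 17, 26] and [37, 29, 11, 34]
  Split: [32, 7, 17, 26] -> [32, 7] and [17, 26]
    Split: [32, 7] -> [32] and [7]
    Merge: [32] + [7] -> [7, 32]
    Split: [17, 26] -> [17] and [26]
    Merge: [17] + [26] -> [17, 26]
  Merge: [7, 32] + [17, 26] -> [7, 17, 26, 32]
  Split: [37, 29, 11, 34] -> [37, 29] and [11, 34]
    Split: [37, 29] -> [37] and [29]
    Merge: [37] + [29] -> [29, 37]
    Split: [11, 34] -> [11] and [34]
    Merge: [11] + [34] -> [11, 34]
  Merge: [29, 37] + [11, 34] -> [11, 29, 34, 37]
Merge: [7, 17, 26, 32] + [11, 29, 34, 37] -> [7, 11, 17, 26, 29, 32, 34, 37]

Final sorted array: [7, 11, 17, 26, 29, 32, 34, 37]

The merge sort proceeds by recursively splitting the array and merging sorted halves.
After all merges, the sorted array is [7, 11, 17, 26, 29, 32, 34, 37].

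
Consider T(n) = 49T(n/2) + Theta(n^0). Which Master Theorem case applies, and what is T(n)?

Master Theorem for T(n) = 49T(n/2) + O(n^0):

a = 49, b = 2, c = 0
log_b(a) = log_2(49) = 5.6147

Case 1: c = 0 < log_2(49) = 5.6147
T(n) = O(n^(log_2 49))

For T(n) = 49T(n/2) + O(n^0): log_2(49) = 5.6147. This is Case 1 of the Master Theorem (c < log_b(a), work dominated by leaves), giving O(n^(log_2 49)).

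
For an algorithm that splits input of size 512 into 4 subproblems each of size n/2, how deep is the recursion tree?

For divide and conquer with division factor 2:

Problem sizes at each level:
Level 0: 512
Level 1: 256
Level 2: 128
Level 3: 64
Level 4: 32
Level 5: 16
Level 6: 8
Level 7: 4
Level 8: 2
Level 9: 1

The root is level 0 and the size-1 base case is level 9 (the tree spans levels 0 through 9, i.e. 10 levels counting the root), so the depth is the number of divisions: log_2(512) = 9

The recursion tree depth is log_2(512) = 9. At each level, the problem size is divided by 2, so it takes 9 divisions to reduce to a base case of size 1. The algorithm makes 4 recursive calls at each level.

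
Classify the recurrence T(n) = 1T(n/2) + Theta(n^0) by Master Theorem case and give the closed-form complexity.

Master Theorem for T(n) = 1T(n/2) + O(n^0):

a = 1, b = 2, c = 0
log_b(a) = log_2(1) = 0.0000

Case 2: c = 0 = log_2(1) = 0.0000
T(n) = O(n^0 log n) = O(log n)

For T(n) = 1T(n/2) + O(n^0): log_2(1) = 0.0000. This is Case 2 of the Master Theorem (c = log_b(a), equal work at all levels), giving O(log n).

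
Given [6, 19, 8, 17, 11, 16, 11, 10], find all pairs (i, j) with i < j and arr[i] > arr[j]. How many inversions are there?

Finding inversions in [6, 19, 8, 17, 11, 16, 11, 10]:

(1, 2): arr[1]=19 > arr[2]=8
(1, 3): arr[1]=19 > arr[3]=17
(1, 4): arr[1]=19 > arr[4]=11
(1, 5): arr[1]=19 > arr[5]=16
(1, 6): arr[1]=19 > arr[6]=11
(1, 7): arr[1]=19 > arr[7]=10
(3, 4): arr[3]=17 > arr[4]=11
(3, 5): arr[3]=17 > arr[5]=16
(3, 6): arr[3]=17 > arr[6]=11
(3, 7): arr[3]=17 > arr[7]=10
(4, 7): arr[4]=11 > arr[7]=10
(5, 6): arr[5]=16 > arr[6]=11
(5, 7): arr[5]=16 > arr[7]=10
(6, 7): arr[6]=11 > arr[7]=10

Total inversions: 14

The array has 14 inversion(s): (1,2), (1,3), (1,4), (1,5), (1,6), (1,7), (3,4), (3,5), (3,6), (3,7), (4,7), (5,6), (5,7), (6,7). Each pair (i,j) satisfies i < j and arr[i] > arr[j].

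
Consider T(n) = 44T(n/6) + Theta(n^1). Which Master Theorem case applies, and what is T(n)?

Master Theorem for T(n) = 44T(n/6) + O(n^1):

a = 44, b = 6, c = 1
log_b(a) = log_6(44) = 2.1120

Case 1: c = 1 < log_6(44) = 2.1120
T(n) = O(n^(log_6 44))

For T(n) = 44T(n/6) + O(n^1): log_6(44) = 2.1120. This is Case 1 of the Master Theorem (c < log_b(a), work dominated by leaves), giving O(n^(log_6 44)).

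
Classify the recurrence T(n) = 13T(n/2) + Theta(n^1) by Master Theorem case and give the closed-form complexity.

Master Theorem for T(n) = 13T(n/2) + O(n^1):

a = 13, b = 2, c = 1
log_b(a) = log_2(13) = 3.7004

Case 1: c = 1 < log_2(13) = 3.7004
T(n) = O(n^(log_2 13))

For T(n) = 13T(n/2) + O(n^1): log_2(13) = 3.7004. This is Case 1 of the Master Theorem (c < log_b(a), work dominated by leaves), giving O(n^(log_2 13)).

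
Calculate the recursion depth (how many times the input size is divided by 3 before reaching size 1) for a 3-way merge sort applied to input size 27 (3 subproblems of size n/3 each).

For divide and conquer with division factor 3:

Problem sizes at each level:
Level 0: 27
Level 1: 9
Level 2: 3
Level 3: 1

The root is level 0 and the size-1 base case is level 3 (the tree spans levels 0 through 3, i.e. 4 levels counting the root), so the depth is the number of divisions: log_3(27) = 3

The recursion tree depth is log_3(27) = 3. At each level, the problem size is divided by 3, so it takes 3 divisions to reduce to a base case of size 1. The algorithm makes 3 recursive calls at each level.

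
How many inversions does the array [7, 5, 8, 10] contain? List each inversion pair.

Finding inversions in [7, 5, 8, 10]:

(0, 1): arr[0]=7 > arr[1]=5

Total inversions: 1

The array has 1 inversion(s): (0,1). Each pair (i,j) satisfies i < j and arr[i] > arr[j].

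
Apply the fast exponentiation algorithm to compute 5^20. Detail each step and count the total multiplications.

Computing 5^20 by squaring (build up from 5^1; each line after the first costs one multiplication):

5^1 = 5
5^2 = (5^1)^2 = 5^2 = 25
5^4 = (5^2)^2 = 25^2 = 625
5^5 = 5 * 5^4 = 5 * 625 = 3125
5^10 = (5^5)^2 = 3125^2 = 9765625
5^20 = (5^10)^2 = 9765625^2 = 95367431640625

Result: 95367431640625
Multiplications needed: 5 (5 lines after 5^1)

5^20 = 95367431640625. Using exponentiation by squaring, this requires 5 multiplications. The key idea: if the exponent is even, square the half-power; if odd, multiply by the base once.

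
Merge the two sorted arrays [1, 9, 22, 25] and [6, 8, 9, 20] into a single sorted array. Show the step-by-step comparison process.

Merging process:

Compare 1 vs 6: take 1 from left. Merged: [1]
Compare 9 vs 6: take 6 from right. Merged: [1, 6]
Compare 9 vs 8: take 8 from right. Merged: [1, 6, 8]
Compare 9 vs 9: take 9 from left. Merged: [1, 6, 8, 9]
Compare 22 vs 9: take 9 from right. Merged: [1, 6, 8, 9, 9]
Compare 22 vs 20: take 20 from right. Merged: [1, 6, 8, 9, 9, 20]
Append remaining from left: [22, 25]. Merged: [1, 6, 8, 9, 9, 20, 22, 25]

Final merged array: [1, 6, 8, 9, 9, 20, 22, 25]
Total comparisons: 6

The merged array is [1, 6, 8, 9, 9, 20, 22, 25], requiring 6 comparisons. The merge step runs in O(n) time where n is the total number of elements.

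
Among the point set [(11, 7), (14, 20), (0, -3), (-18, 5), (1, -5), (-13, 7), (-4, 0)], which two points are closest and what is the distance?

Computing all pairwise distances among 7 points:

d((11, 7), (14, 20)) = 13.3417
d((11, 7), (0, -3)) = 14.8661
d((11, 7), (-18, 5)) = 29.0689
d((11, 7), (1, -5)) = 15.6205
d((11, 7), (-13, 7)) = 24.0
d((11, 7), (-4, 0)) = 16.5529
d((14, 20), (0, -3)) = 26.9258
d((14, 20), (-18, 5)) = 35.3412
d((14, 20), (1, -5)) = 28.178
d((14, 20), (-13, 7)) = 29.9666
d((14, 20), (-4, 0)) = 26.9072
d((0, -3), (-18, 5)) = 19.6977
d((0, -3), (1, -5)) = 2.2361 <-- minimum
d((0, -3), (-13, 7)) = 16.4012
d((0, -3), (-4, 0)) = 5.0
d((-18, 5), (1, -5)) = 21.4709
d((-18, 5), (-13, 7)) = 5.3852
d((-18, 5), (-4, 0)) = 14.8661
d((1, -5), (-13, 7)) = 18.4391
d((1, -5), (-4, 0)) = 7.0711
d((-13, 7), (-4, 0)) = 11.4018

Closest pair: (0, -3) and (1, -5) with distance 2.2361

The closest pair is (0, -3) and (1, -5) with Euclidean distance 2.2361. For 7 points, brute-force pairwise comparison is shown above. For large n, the divide-and-conquer algorithm (sort by x, recurse on halves, check the dividing strip) achieves O(n log n).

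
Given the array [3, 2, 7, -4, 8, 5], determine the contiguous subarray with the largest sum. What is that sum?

Using Kadane's algorithm on [3, 2, 7, -4, 8, 5]:

Scanning through the array:
Position 1 (value 2): max_ending_here = 5, max_so_far = 5
Position 2 (value 7): max_ending_here = 12, max_so_far = 12
Position 3 (value -4): max_ending_here = 8, max_so_far = 12
Position 4 (value 8): max_ending_here = 16, max_so_far = 16
Position 5 (value 5): max_ending_here = 21, max_so_far = 21

Maximum subarray: [3, 2, 7, -4, 8, 5]
Maximum sum: 21

The maximum subarray is [3, 2, 7, -4, 8, 5] with sum 21. This subarray runs from index 0 to index 5.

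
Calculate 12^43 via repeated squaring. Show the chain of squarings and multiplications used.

Computing 12^43 by squaring (build up from 12^1; each line after the first costs one multiplication):

12^1 = 12
12^2 = (12^1)^2 = 12^2 = 144
12^4 = (12^2)^2 = 144^2 = 20736
12^5 = 12 * 12^4 = 12 * 20736 = 248832
12^10 = (12^5)^2 = 248832^2 = 61917364224
12^20 = (12^10)^2 = 61917364224^2 = 3833759992447475122176
12^21 = 12 * 12^20 = 12 * 3833759992447475122176 = 46005119909369701466112
12^42 = (12^21)^2 = 46005119909369701466112^2 = 2116471057875484488839167999221661362284396544
12^43 = 12 * 12^42 = 12 * 2116471057875484488839167999221661362284396544 = 25397652694505813866070015990659936347412758528

Result: 25397652694505813866070015990659936347412758528
Multiplications needed: 8 (8 lines after 12^1)

12^43 = 25397652694505813866070015990659936347412758528. Using exponentiation by squaring, this requires 8 multiplications. The key idea: if the exponent is even, square the half-power; if odd, multiply by the base once.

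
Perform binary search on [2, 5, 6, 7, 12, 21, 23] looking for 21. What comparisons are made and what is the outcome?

Binary search for 21 in [2, 5, 6, 7, 12, 21, 23]:

lo=0, hi=6, mid=3, arr[mid]=7 -> 7 < 21, search right half
lo=4, hi=6, mid=5, arr[mid]=21 -> Found target at index 5!

Binary search finds 21 at index 5 after 2 comparisons. The search repeatedly halves the search space by comparing with the middle element.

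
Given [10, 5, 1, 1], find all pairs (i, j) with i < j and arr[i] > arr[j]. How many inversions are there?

Finding inversions in [10, 5, 1, 1]:

(0, 1): arr[0]=10 > arr[1]=5
(0, 2): arr[0]=10 > arr[2]=1
(0, 3): arr[0]=10 > arr[3]=1
(1, 2): arr[1]=5 > arr[2]=1
(1, 3): arr[1]=5 > arr[3]=1

Total inversions: 5

The array has 5 inversion(s): (0,1), (0,2), (0,3), (1,2), (1,3). Each pair (i,j) satisfies i < j and arr[i] > arr[j].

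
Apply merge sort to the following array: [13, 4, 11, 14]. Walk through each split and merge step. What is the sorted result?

Merge sort trace:

Split: [13, 4, 11, 14] -> [13, 4] and [11, 14]
  Split: [13, 4] -> [13] and [4]
  Merge: [13] + [4] -> [4, 13]
  Split: [11, 14] -> [11] and [14]
  Merge: [11] + [14] -> [11, 14]
Merge: [4, 13] + [11, 14] -> [4, 11, 13, 14]

Final sorted array: [4, 11, 13, 14]

The merge sort proceeds by recursively splitting the array and merging sorted halves.
After all merges, the sorted array is [4, 11, 13, 14].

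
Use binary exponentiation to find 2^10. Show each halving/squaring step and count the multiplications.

Computing 2^10 by squaring (build up from 2^1; each line after the first costs one multiplication):

2^1 = 2
2^2 = (2^1)^2 = 2^2 = 4
2^4 = (2^2)^2 = 4^2 = 16
2^5 = 2 * 2^4 = 2 * 16 = 32
2^10 = (2^5)^2 = 32^2 = 1024

Result: 1024
Multiplications needed: 4 (4 lines after 2^1)

2^10 = 1024. Using exponentiation by squaring, this requires 4 multiplications. The key idea: if the exponent is even, square the half-power; if odd, multiply by the base once.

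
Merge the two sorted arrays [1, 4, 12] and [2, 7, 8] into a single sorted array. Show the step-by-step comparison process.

Merging process:

Compare 1 vs 2: take 1 from left. Merged: [1]
Compare 4 vs 2: take 2 from right. Merged: [1, 2]
Compare 4 vs 7: take 4 from left. Merged: [1, 2, 4]
Compare 12 vs 7: take 7 from right. Merged: [1, 2, 4, 7]
Compare 12 vs 8: take 8 from right. Merged: [1, 2, 4, 7, 8]
Append remaining from left: [12]. Merged: [1, 2, 4, 7, 8, 12]

Final merged array: [1, 2, 4, 7, 8, 12]
Total comparisons: 5

The merged array is [1, 2, 4, 7, 8, 12], requiring 5 comparisons. The merge step runs in O(n) time where n is the total number of elements.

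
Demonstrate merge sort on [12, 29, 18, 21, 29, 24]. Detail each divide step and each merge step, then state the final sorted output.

Merge sort trace:

Split: [12, 29, 18, 21, 29, 24] -> [12, 29, 18] and [21, 29, 24]
  Split: [12, 29, 18] -> [12] and [29, 18]
    Split: [29, 18] -> [29] and [18]
    Merge: [29] + [18] -> [18, 29]
  Merge: [12] + [18, 29] -> [12, 18, 29]
  Split: [21, 29, 24] -> [21] and [29, 24]
    Split: [29, 24] -> [29] and [24]
    Merge: [29] + [24] -> [24, 29]
  Merge: [21] + [24, 29] -> [21, 24, 29]
Merge: [12, 18, 29] + [21, 24, 29] -> [12, 18, 21, 24, 29, 29]

Final sorted array: [12, 18, 21, 24, 29, 29]

The merge sort proceeds by recursively splitting the array and merging sorted halves.
After all merges, the sorted array is [12, 18, 21, 24, 29, 29].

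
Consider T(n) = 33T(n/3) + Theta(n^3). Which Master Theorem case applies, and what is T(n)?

Master Theorem for T(n) = 33T(n/3) + O(n^3):

a = 33, b = 3, c = 3
log_b(a) = log_3(33) = 3.1827

Case 1: c = 3 < log_3(33) = 3.1827
T(n) = O(n^(log_3 33))

For T(n) = 33T(n/3) + O(n^3): log_3(33) = 3.1827. This is Case 1 of the Master Theorem (c < log_b(a), work dominated by leaves), giving O(n^(log_3 33)).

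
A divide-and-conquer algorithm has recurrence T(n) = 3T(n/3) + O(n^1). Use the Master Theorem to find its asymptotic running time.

Master Theorem for T(n) = 3T(n/3) + O(n^1):

a = 3, b = 3, c = 1
log_b(a) = log_3(3) = 1.0000

Case 2: c = 1 = log_3(3) = 1.0000
T(n) = O(n^1 log n) = O(n log n)

For T(n) = 3T(n/3) + O(n^1): log_3(3) = 1.0000. This is Case 2 of the Master Theorem (c = log_b(a), equal work at all levels), giving O(n log n).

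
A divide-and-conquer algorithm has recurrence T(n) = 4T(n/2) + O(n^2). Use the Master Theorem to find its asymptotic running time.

Master Theorem for T(n) = 4T(n/2) + O(n^2):

a = 4, b = 2, c = 2
log_b(a) = log_2(4) = 2.0000

Case 2: c = 2 = log_2(4) = 2.0000
T(n) = O(n^2 log n) = O(n^2 log n)

For T(n) = 4T(n/2) + O(n^2): log_2(4) = 2.0000. This is Case 2 of the Master Theorem (c = log_b(a), equal work at all levels), giving O(n^2 log n).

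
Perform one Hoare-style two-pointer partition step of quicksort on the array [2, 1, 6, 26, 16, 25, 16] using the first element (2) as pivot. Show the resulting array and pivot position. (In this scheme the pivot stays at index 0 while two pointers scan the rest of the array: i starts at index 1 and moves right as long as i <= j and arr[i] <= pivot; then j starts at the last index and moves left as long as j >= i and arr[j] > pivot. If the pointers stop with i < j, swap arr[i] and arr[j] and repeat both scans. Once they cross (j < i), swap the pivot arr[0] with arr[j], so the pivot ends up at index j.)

Hoare-style two-pointer partition with pivot = 2:

Initial array: [2, 1, 6, 26, 16, 25, 16]

Pointers start at i = 1, j = 6.
i ends at 2, j ends at 1: the pointers have crossed (j < i), so scanning stops.

Swap pivot arr[0] with arr[1] to place pivot at position 1: [1, 2, 6, 26, 16, 25, 16]
Pivot position: 1

After partitioning with pivot 2, the array becomes [1, 2, 6, 26, 16, 25, 16]. The pivot is placed at index 1. All elements to the left of the pivot are <= 2, and all elements to the right are > 2.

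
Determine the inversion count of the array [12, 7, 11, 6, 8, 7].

Finding inversions in [12, 7, 11, 6, 8, 7]:

(0, 1): arr[0]=12 > arr[1]=7
(0, 2): arr[0]=12 > arr[2]=11
(0, 3): arr[0]=12 > arr[3]=6
(0, 4): arr[0]=12 > arr[4]=8
(0, 5): arr[0]=12 > arr[5]=7
(1, 3): arr[1]=7 > arr[3]=6
(2, 3): arr[2]=11 > arr[3]=6
(2, 4): arr[2]=11 > arr[4]=8
(2, 5): arr[2]=11 > arr[5]=7
(4, 5): arr[4]=8 > arr[5]=7

Total inversions: 10

The array has 10 inversion(s): (0,1), (0,2), (0,3), (0,4), (0,5), (1,3), (2,3), (2,4), (2,5), (4,5). Each pair (i,j) satisfies i < j and arr[i] > arr[j].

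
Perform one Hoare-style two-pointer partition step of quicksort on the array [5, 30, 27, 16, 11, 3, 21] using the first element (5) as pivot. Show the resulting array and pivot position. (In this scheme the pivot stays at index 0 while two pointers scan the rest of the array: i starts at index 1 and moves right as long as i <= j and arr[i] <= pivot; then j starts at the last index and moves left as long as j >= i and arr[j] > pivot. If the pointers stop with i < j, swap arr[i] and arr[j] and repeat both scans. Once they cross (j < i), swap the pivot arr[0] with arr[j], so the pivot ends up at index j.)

Hoare-style two-pointer partition with pivot = 5:

Initial array: [5, 30, 27, 16, 11, 3, 21]

Pointers start at i = 1, j = 6.
i stops at index 1 (arr[1]=30 > 5), j stops at index 5 (arr[5]=3 <= 5): swap arr[1] and arr[5], array becomes [5, 3, 27, 16, 11, 30, 21]
i ends at 2, j ends at 1: the pointers have crossed (j < i), so scanning stops.

Swap pivot arr[0] with arr[1] to place pivot at position 1: [3, 5, 27, 16, 11, 30, 21]
Pivot position: 1

After partitioning with pivot 5, the array becomes [3, 5, 27, 16, 11, 30, 21]. The pivot is placed at index 1. All elements to the left of the pivot are <= 5, and all elements to the right are > 5.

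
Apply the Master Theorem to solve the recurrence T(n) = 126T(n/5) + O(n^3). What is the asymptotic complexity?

Master Theorem for T(n) = 126T(n/5) + O(n^3):

a = 126, b = 5, c = 3
log_b(a) = log_5(126) = 3.0050

Case 1: c = 3 < log_5(126) = 3.0050
T(n) = O(n^(log_5 126))

For T(n) = 126T(n/5) + O(n^3): log_5(126) = 3.0050. This is Case 1 of the Master Theorem (c < log_b(a), work dominated by leaves), giving O(n^(log_5 126)).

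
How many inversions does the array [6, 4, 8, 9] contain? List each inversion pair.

Finding inversions in [6, 4, 8, 9]:

(0, 1): arr[0]=6 > arr[1]=4

Total inversions: 1

The array has 1 inversion(s): (0,1). Each pair (i,j) satisfies i < j and arr[i] > arr[j].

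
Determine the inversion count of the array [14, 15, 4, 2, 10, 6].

Finding inversions in [14, 15, 4, 2, 10, 6]:

(0, 2): arr[0]=14 > arr[2]=4
(0, 3): arr[0]=14 > arr[3]=2
(0, 4): arr[0]=14 > arr[4]=10
(0, 5): arr[0]=14 > arr[5]=6
(1, 2): arr[1]=15 > arr[2]=4
(1, 3): arr[1]=15 > arr[3]=2
(1, 4): arr[1]=15 > arr[4]=10
(1, 5): arr[1]=15 > arr[5]=6
(2, 3): arr[2]=4 > arr[3]=2
(4, 5): arr[4]=10 > arr[5]=6

Total inversions: 10

The array has 10 inversion(s): (0,2), (0,3), (0,4), (0,5), (1,2), (1,3), (1,4), (1,5), (2,3), (4,5). Each pair (i,j) satisfies i < j and arr[i] > arr[j].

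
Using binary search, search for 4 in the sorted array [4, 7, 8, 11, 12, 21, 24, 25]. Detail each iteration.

Binary search for 4 in [4, 7, 8, 11, 12, 21, 24, 25]:

lo=0, hi=7, mid=3, arr[mid]=11 -> 11 > 4, search left half
lo=0, hi=2, mid=1, arr[mid]=7 -> 7 > 4, search left half
lo=0, hi=0, mid=0, arr[mid]=4 -> Found target at index 0!

Binary search finds 4 at index 0 after 3 comparisons. The search repeatedly halves the search space by comparing with the middle element.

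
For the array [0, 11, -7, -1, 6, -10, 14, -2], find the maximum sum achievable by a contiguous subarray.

Using Kadane's algorithm on [0, 11, -7, -1, 6, -10, 14, -2]:

Scanning through the array:
Position 1 (value 11): max_ending_here = 11, max_so_far = 11
Position 2 (value -7): max_ending_here = 4, max_so_far = 11
Position 3 (value -1): max_ending_here = 3, max_so_far = 11
Position 4 (value 6): max_ending_here = 9, max_so_far = 11
Position 5 (value -10): max_ending_here = -1, max_so_far = 11
Position 6 (value 14): max_ending_here = 14, max_so_far = 14
Position 7 (value -2): max_ending_here = 12, max_so_far = 14

Maximum subarray: [14]
Maximum sum: 14

The maximum subarray is [14] with sum 14. This subarray runs from index 6 to index 6.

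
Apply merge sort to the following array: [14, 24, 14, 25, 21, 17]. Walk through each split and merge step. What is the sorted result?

Merge sort trace:

Split: [14, 24, 14, 25, 21, 17] -> [14, 24, 14] and [25, 21, 17]
  Split: [14, 24, 14] -> [14] and [24, 14]
    Split: [24, 14] -> [24] and [14]
    Merge: [24] + [14] -> [14, 24]
  Merge: [14] + [14, 24] -> [14, 14, 24]
  Split: [25, 21, 17] -> [25] and [21, 17]
    Split: [21, 17] -> [21] and [17]
    Merge: [21] + [17] -> [17, 21]
  Merge: [25] + [17, 21] -> [17, 21, 25]
Merge: [14, 14, 24] + [17, 21, 25] -> [14, 14, 17, 21, 24, 25]

Final sorted array: [14, 14, 17, 21, 24, 25]

The merge sort proceeds by recursively splitting the array and merging sorted halves.
After all merges, the sorted array is [14, 14, 17, 21, 24, 25].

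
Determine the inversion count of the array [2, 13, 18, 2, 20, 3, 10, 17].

Finding inversions in [2, 13, 18, 2, 20, 3, 10, 17]:

(1, 3): arr[1]=13 > arr[3]=2
(1, 5): arr[1]=13 > arr[5]=3
(1, 6): arr[1]=13 > arr[6]=10
(2, 3): arr[2]=18 > arr[3]=2
(2, 5): arr[2]=18 > arr[5]=3
(2, 6): arr[2]=18 > arr[6]=10
(2, 7): arr[2]=18 > arr[7]=17
(4, 5): arr[4]=20 > arr[5]=3
(4, 6): arr[4]=20 > arr[6]=10
(4, 7): arr[4]=20 > arr[7]=17

Total inversions: 10

The array has 10 inversion(s): (1,3), (1,5), (1,6), (2,3), (2,5), (2,6), (2,7), (4,5), (4,6), (4,7). Each pair (i,j) satisfies i < j and arr[i] > arr[j].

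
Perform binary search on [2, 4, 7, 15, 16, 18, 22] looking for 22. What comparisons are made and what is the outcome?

Binary search for 22 in [2, 4, 7, 15, 16, 18, 22]:

lo=0, hi=6, mid=3, arr[mid]=15 -> 15 < 22, search right half
lo=4, hi=6, mid=5, arr[mid]=18 -> 18 < 22, search right half
lo=6, hi=6, mid=6, arr[mid]=22 -> Found target at index 6!

Binary search finds 22 at index 6 after 3 comparisons. The search repeatedly halves the search space by comparing with the middle element.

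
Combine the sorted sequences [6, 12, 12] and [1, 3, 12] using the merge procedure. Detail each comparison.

Merging process:

Compare 6 vs 1: take 1 from right. Merged: [1]
Compare 6 vs 3: take 3 from right. Merged: [1, 3]
Compare 6 vs 12: take 6 from left. Merged: [1, 3, 6]
Compare 12 vs 12: take 12 from left. Merged: [1, 3, 6, 12]
Compare 12 vs 12: take 12 from left. Merged: [1, 3, 6, 12, 12]
Append remaining from right: [12]. Merged: [1, 3, 6, 12, 12, 12]

Final merged array: [1, 3, 6, 12, 12, 12]
Total comparisons: 5

The merged array is [1, 3, 6, 12, 12, 12], requiring 5 comparisons. The merge step runs in O(n) time where n is the total number of elements.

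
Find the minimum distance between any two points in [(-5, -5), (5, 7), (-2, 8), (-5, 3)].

Computing all pairwise distances among 4 points:

d((-5, -5), (5, 7)) = 15.6205
d((-5, -5), (-2, 8)) = 13.3417
d((-5, -5), (-5, 3)) = 8.0
d((5, 7), (-2, 8)) = 7.0711
d((5, 7), (-5, 3)) = 10.7703
d((-2, 8), (-5, 3)) = 5.831 <-- minimum

Closest pair: (-2, 8) and (-5, 3) with distance 5.831

The closest pair is (-2, 8) and (-5, 3) with Euclidean distance 5.831. For 4 points, brute-force pairwise comparison is shown above. For large n, the divide-and-conquer algorithm (sort by x, recurse on halves, check the dividing strip) achieves O(n log n).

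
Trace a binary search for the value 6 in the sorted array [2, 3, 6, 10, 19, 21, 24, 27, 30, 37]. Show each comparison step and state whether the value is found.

Binary search for 6 in [2, 3, 6, 10, 19, 21, 24, 27, 30, 37]:

lo=0, hi=9, mid=4, arr[mid]=19 -> 19 > 6, search left half
lo=0, hi=3, mid=1, arr[mid]=3 -> 3 < 6, search right half
lo=2, hi=3, mid=2, arr[mid]=6 -> Found target at index 2!

Binary search finds 6 at index 2 after 3 comparisons. The search repeatedly halves the search space by comparing with the middle element.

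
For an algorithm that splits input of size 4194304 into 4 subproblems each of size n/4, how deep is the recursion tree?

For divide and conquer with division factor 4:

Problem sizes at each level:
Level 0: 4194304
Level 1: 1048576
Level 2: 262144
Level 3: 65536
Level 4: 16384
Level 5: 4096
Level 6: 1024
Level 7: 256
Level 8: 64
Level 9: 16
Level 10: 4
Level 11: 1

The root is level 0 and the size-1 base case is level 11 (the tree spans levels 0 through 11, i.e. 12 levels counting the root), so the depth is the number of divisions: log_4(4194304) = 11

The recursion tree depth is log_4(4194304) = 11. At each level, the problem size is divided by 4, so it takes 11 divisions to reduce to a base case of size 1. The algorithm makes 4 recursive calls at each level.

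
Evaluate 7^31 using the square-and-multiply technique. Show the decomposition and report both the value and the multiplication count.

Computing 7^31 by squaring (build up from 7^1; each line after the first costs one multiplication):

7^1 = 7
7^2 = (7^1)^2 = 7^2 = 49
7^3 = 7 * 7^2 = 7 * 49 = 343
7^6 = (7^3)^2 = 343^2 = 117649
7^7 = 7 * 7^6 = 7 * 117649 = 823543
7^14 = (7^7)^2 = 823543^2 = 678223072849
7^15 = 7 * 7^14 = 7 * 678223072849 = 4747561509943
7^30 = (7^15)^2 = 4747561509943^2 = 22539340290692258087863249
7^31 = 7 * 7^30 = 7 * 22539340290692258087863249 = 157775382034845806615042743

Result: 157775382034845806615042743
Multiplications needed: 8 (8 lines after 7^1)

7^31 = 157775382034845806615042743. Using exponentiation by squaring, this requires 8 multiplications. The key idea: if the exponent is even, square the half-power; if odd, multiply by the base once.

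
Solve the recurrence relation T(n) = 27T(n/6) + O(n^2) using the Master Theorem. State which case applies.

Master Theorem for T(n) = 27T(n/6) + O(n^2):

a = 27, b = 6, c = 2
log_b(a) = log_6(27) = 1.8394

Case 3: c = 2 > log_6(27) = 1.8394
T(n) = O(n^2) = O(n^2)

For T(n) = 27T(n/6) + O(n^2): log_6(27) = 1.8394. This is Case 3 of the Master Theorem (c > log_b(a), work dominated by root), giving O(n^2).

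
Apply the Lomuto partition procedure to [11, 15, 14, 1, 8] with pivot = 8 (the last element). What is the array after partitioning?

Lomuto partition with pivot = 8:

Initial array: [11, 15, 14, 1, 8]

arr[0]=11 > 8: no swap
arr[1]=15 > 8: no swap
arr[2]=14 > 8: no swap
arr[3]=1 <= 8: swap with position 0, array becomes [1, 15, 14, 11, 8]

Place pivot at position 1: [1, 8, 14, 11, 15]
Pivot position: 1

After partitioning with pivot 8, the array becomes [1, 8, 14, 11, 15]. The pivot is placed at index 1. All elements to the left of the pivot are <= 8, and all elements to the right are > 8.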